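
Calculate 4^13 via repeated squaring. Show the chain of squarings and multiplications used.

Computing 4^13 by squaring (build up from 4^1; each line after the first costs one multiplication):

4^1 = 4
4^2 = (4^1)^2 = 4^2 = 16
4^3 = 4 * 4^2 = 4 * 16 = 64
4^6 = (4^3)^2 = 64^2 = 4096
4^12 = (4^6)^2 = 4096^2 = 16777216
4^13 = 4 * 4^12 = 4 * 16777216 = 67108864

Result: 67108864
Multiplications needed: 5 (5 lines after 4^1)

4^13 = 67108864. Using exponentiation by squaring, this requires 5 multiplications. The key idea: if the exponent is even, square the half-power; if odd, multiply by the base once.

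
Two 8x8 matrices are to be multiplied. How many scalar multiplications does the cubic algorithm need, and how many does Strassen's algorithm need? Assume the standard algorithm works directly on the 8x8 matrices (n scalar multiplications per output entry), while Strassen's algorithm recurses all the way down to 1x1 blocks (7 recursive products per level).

Matrix multiplication for 8x8 matrices:

Standard algorithm: 8^3 = 512 multiplications
Strassen's algorithm: 7^(log2(8)) = 7^3 = 343 multiplications
Savings: 512 - 343 = 169 multiplications

Standard: 512 multiplications (8^3). Strassen: 343 multiplications (7^3). Strassen reduces 8 recursive multiplications to 7 at each level.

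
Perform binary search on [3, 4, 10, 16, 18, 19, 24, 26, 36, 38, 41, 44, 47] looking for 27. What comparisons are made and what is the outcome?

Binary search for 27 in [3, 4, 10, 16, 18, 19, 24, 26, 36, 38, 41, 44, 47]:

lo=0, hi=12, mid=6, arr[mid]=24 -> 24 < 27, search right half
lo=7, hi=12, mid=9, arr[mid]=38 -> 38 > 27, search left half
lo=7, hi=8, mid=7, arr[mid]=26 -> 26 < 27, search right half
lo=8, hi=8, mid=8, arr[mid]=36 -> 36 > 27, search left half
lo=8 > hi=7, target 27 not found

Binary search determines that 27 is not in the array after 4 comparisons. The search space was exhausted without finding the target.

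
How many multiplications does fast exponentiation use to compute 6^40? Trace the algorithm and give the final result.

Computing 6^40 by squaring (build up from 6^1; each line after the first costs one multiplication):

6^1 = 6
6^2 = (6^1)^2 = 6^2 = 36
6^4 = (6^2)^2 = 36^2 = 1296
6^5 = 6 * 6^4 = 6 * 1296 = 7776
6^10 = (6^5)^2 = 7776^2 = 60466176
6^20 = (6^10)^2 = 60466176^2 = 3656158440062976
6^40 = (6^20)^2 = 3656158440062976^2 = 13367494538843734067838845976576

Result: 13367494538843734067838845976576
Multiplications needed: 6 (6 lines after 6^1)

6^40 = 13367494538843734067838845976576. Using exponentiation by squaring, this requires 6 multiplications. The key idea: if the exponent is even, square the half-power; if odd, multiply by the base once.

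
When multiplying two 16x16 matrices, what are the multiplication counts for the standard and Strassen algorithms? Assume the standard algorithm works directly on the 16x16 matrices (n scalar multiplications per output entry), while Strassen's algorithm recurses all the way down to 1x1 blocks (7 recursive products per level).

Matrix multiplication for 16x16 matrices:

Standard algorithm: 16^3 = 4096 multiplications
Strassen's algorithm: 7^(log2(16)) = 7^4 = 2401 multiplications
Savings: 4096 - 2401 = 1695 multiplications

Standard: 4096 multiplications (16^3). Strassen: 2401 multiplications (7^4). Strassen reduces 8 recursive multiplications to 7 at each level.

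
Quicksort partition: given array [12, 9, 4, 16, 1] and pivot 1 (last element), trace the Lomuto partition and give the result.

Lomuto partition with pivot = 1:

Initial array: [12, 9, 4, 16, 1]

arr[0]=12 > 1: no swap
arr[1]=9 > 1: no swap
arr[2]=4 > 1: no swap
arr[3]=16 > 1: no swap

Place pivot at position 0: [1, 9, 4, 16, 12]
Pivot position: 0

After partitioning with pivot 1, the array becomes [1, 9, 4, 16, 12]. The pivot is placed at index 0. All elements to the left of the pivot are <= 1, and all elements to the right are > 1.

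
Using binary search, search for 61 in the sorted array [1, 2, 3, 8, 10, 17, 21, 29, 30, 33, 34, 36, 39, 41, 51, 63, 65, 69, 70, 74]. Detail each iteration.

Binary search for 61 in [1, 2, 3, 8, 10, 17, 21, 29, 30, 33, 34, 36, 39, 41, 51, 63, 65, 69, 70, 74]:

lo=0, hi=19, mid=9, arr[mid]=33 -> 33 < 61, search right half
lo=10, hi=19, mid=14, arr[mid]=51 -> 51 < 61, search right half
lo=15, hi=19, mid=17, arr[mid]=69 -> 69 > 61, search left half
lo=15, hi=16, mid=15, arr[mid]=63 -> 63 > 61, search left half
lo=15 > hi=14, target 61 not found

Binary search determines that 61 is not in the array after 4 comparisons. The search space was exhausted without finding the target.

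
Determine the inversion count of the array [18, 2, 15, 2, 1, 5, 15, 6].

Finding inversions in [18, 2, 15, 2, 1, 5, 15, 6]:

(0, 1): arr[0]=18 > arr[1]=2
(0, 2): arr[0]=18 > arr[2]=15
(0, 3): arr[0]=18 > arr[3]=2
(0, 4): arr[0]=18 > arr[4]=1
(0, 5): arr[0]=18 > arr[5]=5
(0, 6): arr[0]=18 > arr[6]=15
(0, 7): arr[0]=18 > arr[7]=6
(1, 4): arr[1]=2 > arr[4]=1
(2, 3): arr[2]=15 > arr[3]=2
(2, 4): arr[2]=15 > arr[4]=1
(2, 5): arr[2]=15 > arr[5]=5
(2, 7): arr[2]=15 > arr[7]=6
(3, 4): arr[3]=2 > arr[4]=1
(6, 7): arr[6]=15 > arr[7]=6

Total inversions: 14

The array has 14 inversion(s): (0,1), (0,2), (0,3), (0,4), (0,5), (0,6), (0,7), (1,4), (2,3), (2,4), (2,5), (2,7), (3,4), (6,7). Each pair (i,j) satisfies i < j and arr[i] > arr[j].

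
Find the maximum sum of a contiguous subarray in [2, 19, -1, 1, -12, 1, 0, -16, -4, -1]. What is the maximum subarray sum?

Using Kadane's algorithm on [2, 19, -1, 1, -12, 1, 0, -16, -4, -1]:

Scanning through the array:
Position 1 (value 19): max_ending_here = 21, max_so_far = 21
Position 2 (value -1): max_ending_here = 20, max_so_far = 21
Position 3 (value 1): max_ending_here = 21, max_so_far = 21
Position 4 (value -12): max_ending_here = 9, max_so_far = 21
Position 5 (value 1): max_ending_here = 10, max_so_far = 21
Position 6 (value 0): max_ending_here = 10, max_so_far = 21
Position 7 (value -16): max_ending_here = -6, max_so_far = 21
Position 8 (value -4): max_ending_here = -4, max_so_far = 21
Position 9 (value -1): max_ending_here = -1, max_so_far = 21

Maximum subarray: [2, 19]
Maximum sum: 21

The maximum subarray is [2, 19] with sum 21. This subarray runs from index 0 to index 1.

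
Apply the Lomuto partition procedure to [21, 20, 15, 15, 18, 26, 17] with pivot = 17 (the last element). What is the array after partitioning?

Lomuto partition with pivot = 17:

Initial array: [21, 20, 15, 15, 18, 26, 17]

arr[0]=21 > 17: no swap
arr[1]=20 > 17: no swap
arr[2]=15 <= 17: swap with position 0, array becomes [15, 20, 21, 15, 18, 26, 17]
arr[3]=15 <= 17: swap with position 1, array becomes [15, 15, 21, 20, 18, 26, 17]
arr[4]=18 > 17: no swap
arr[5]=26 > 17: no swap

Place pivot at position 2: [15, 15, 17, 20, 18, 26, 21]
Pivot position: 2

After partitioning with pivot 17, the array becomes [15, 15, 17, 20, 18, 26, 21]. The pivot is placed at index 2. All elements to the left of the pivot are <= 17, and all elements to the right are > 17.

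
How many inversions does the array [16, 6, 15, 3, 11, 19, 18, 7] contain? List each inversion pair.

Finding inversions in [16, 6, 15, 3, 11, 19, 18, 7]:

(0, 1): arr[0]=16 > arr[1]=6
(0, 2): arr[0]=16 > arr[2]=15
(0, 3): arr[0]=16 > arr[3]=3
(0, 4): arr[0]=16 > arr[4]=11
(0, 7): arr[0]=16 > arr[7]=7
(1, 3): arr[1]=6 > arr[3]=3
(2, 3): arr[2]=15 > arr[3]=3
(2, 4): arr[2]=15 > arr[4]=11
(2, 7): arr[2]=15 > arr[7]=7
(4, 7): arr[4]=11 > arr[7]=7
(5, 6): arr[5]=19 > arr[6]=18
(5, 7): arr[5]=19 > arr[7]=7
(6, 7): arr[6]=18 > arr[7]=7

Total inversions: 13

The array has 13 inversion(s): (0,1), (0,2), (0,3), (0,4), (0,7), (1,3), (2,3), (2,4), (2,7), (4,7), (5,6), (5,7), (6,7). Each pair (i,j) satisfies i < j and arr[i] > arr[j].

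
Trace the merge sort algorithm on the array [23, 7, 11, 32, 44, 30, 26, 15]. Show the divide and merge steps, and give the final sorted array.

Merge sort trace:

Split: [23, 7, 11, 32, 44, 30, 26, 15] -> [23, 7, 11, 32] and [44, 30, 26, 15]
  Split: [23, 7, 11, 32] -> [23, 7] and [11, 32]
    Split: [23, 7] -> [23] and [7]
    Merge: [23] + [7] -> [7, 23]
    Split: [11, 32] -> [11] and [32]
    Merge: [11] + [32] -> [11, 32]
  Merge: [7, 23] + [11, 32] -> [7, 11, 23, 32]
  Split: [44, 30, 26, 15] -> [44, 30] and [26, 15]
    Split: [44, 30] -> [44] and [30]
    Merge: [44] + [30] -> [30, 44]
    Split: [26, 15] -> [26] and [15]
    Merge: [26] + [15] -> [15, 26]
  Merge: [30, 44] + [15, 26] -> [15, 26, 30, 44]
Merge: [7, 11, 23, 32] + [15, 26, 30, 44] -> [7, 11, 15, 23, 26, 30, 32, 44]

Final sorted array: [7, 11, 15, 23, 26, 30, 32, 44]

The merge sort proceeds by recursively splitting the array and merging sorted halves.
After all merges, the sorted array is [7, 11, 15, 23, 26, 30, 32, 44].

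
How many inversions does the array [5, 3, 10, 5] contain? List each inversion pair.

Finding inversions in [5, 3, 10, 5]:

(0, 1): arr[0]=5 > arr[1]=3
(2, 3): arr[2]=10 > arr[3]=5

Total inversions: 2

The array has 2 inversion(s): (0,1), (2,3). Each pair (i,j) satisfies i < j and arr[i] > arr[j].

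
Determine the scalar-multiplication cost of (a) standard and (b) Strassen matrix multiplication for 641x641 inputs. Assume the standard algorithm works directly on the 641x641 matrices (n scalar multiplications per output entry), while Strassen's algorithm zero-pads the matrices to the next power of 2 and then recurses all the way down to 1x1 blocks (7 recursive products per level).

Matrix multiplication for 641x641 matrices:

Strassen's algorithm requires power-of-2 dimensions. Pad 641x641 to 1024x1024 (next power of 2).

Standard algorithm: 641^3 = 263374721 multiplications
Strassen's algorithm: 7^(log2(1024)) = 7^10 = 282475249 multiplications
Difference: 263374721 - 282475249 = -19100528 (Strassen uses MORE here due to padding overhead — for small or just-over-power-of-2 n, padding can outweigh the per-level savings)

Standard: 263374721 multiplications (641^3). Strassen: 282475249 multiplications (7^10, after padding to 1024x1024). Strassen reduces 8 recursive multiplications to 7 at each level.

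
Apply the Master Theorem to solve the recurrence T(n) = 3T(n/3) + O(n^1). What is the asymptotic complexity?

Master Theorem for T(n) = 3T(n/3) + O(n^1):

a = 3, b = 3, c = 1
log_b(a) = log_3(3) = 1.0000

Case 2: c = 1 = log_3(3) = 1.0000
T(n) = O(n^1 log n) = O(n log n)

For T(n) = 3T(n/3) + O(n^1): log_3(3) = 1.0000. This is Case 2 of the Master Theorem (c = log_b(a), equal work at all levels), giving O(n log n).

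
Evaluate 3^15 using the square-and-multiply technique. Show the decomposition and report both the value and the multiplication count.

Computing 3^15 by squaring (build up from 3^1; each line after the first costs one multiplication):

3^1 = 3
3^2 = (3^1)^2 = 3^2 = 9
3^3 = 3 * 3^2 = 3 * 9 = 27
3^6 = (3^3)^2 = 27^2 = 729
3^7 = 3 * 3^6 = 3 * 729 = 2187
3^14 = (3^7)^2 = 2187^2 = 4782969
3^15 = 3 * 3^14 = 3 * 4782969 = 14348907

Result: 14348907
Multiplications needed: 6 (6 lines after 3^1)

3^15 = 14348907. Using exponentiation by squaring, this requires 6 multiplications. The key idea: if the exponent is even, square the half-power; if odd, multiply by the base once.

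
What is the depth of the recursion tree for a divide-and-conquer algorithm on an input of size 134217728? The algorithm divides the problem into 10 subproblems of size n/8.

For divide and conquer with division factor 8:

Problem sizes at each level:
Level 0: 134217728
Level 1: 16777216
Level 2: 2097152
Level 3: 262144
Level 4: 32768
Level 5: 4096
Level 6: 512
Level 7: 64
Level 8: 8
Level 9: 1

The root is level 0 and the size-1 base case is level 9 (the tree spans levels 0 through 9, i.e. 10 levels counting the root), so the depth is the number of divisions: log_8(134217728) = 9

The recursion tree depth is log_8(134217728) = 9. At each level, the problem size is divided by 8, so it takes 9 divisions to reduce to a base case of size 1. The algorithm makes 10 recursive calls at each level.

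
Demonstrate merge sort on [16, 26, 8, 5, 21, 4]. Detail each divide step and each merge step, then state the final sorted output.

Merge sort trace:

Split: [16, 26, 8, 5, 21, 4] -> [16, 26, 8] and [5, 21, 4]
  Split: [16, 26, 8] -> [16] and [26, 8]
    Split: [26, 8] -> [26] and [8]
    Merge: [26] + [8] -> [8, 26]
  Merge: [16] + [8, 26] -> [8, 16, 26]
  Split: [5, 21, 4] -> [5] and [21, 4]
    Split: [21, 4] -> [21] and [4]
    Merge: [21] + [4] -> [4, 21]
  Merge: [5] + [4, 21] -> [4, 5, 21]
Merge: [8, 16, 26] + [4, 5, 21] -> [4, 5, 8, 16, 21, 26]

Final sorted array: [4, 5, 8, 16, 21, 26]

The merge sort proceeds by recursively splitting the array and merging sorted halves.
After all merges, the sorted array is [4, 5, 8, 16, 21, 26].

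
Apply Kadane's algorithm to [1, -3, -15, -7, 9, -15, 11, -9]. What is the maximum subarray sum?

Using Kadane's algorithm on [1, -3, -15, -7, 9, -15, 11, -9]:

Scanning through the array:
Position 1 (value -3): max_ending_here = -2, max_so_far = 1
Position 2 (value -15): max_ending_here = -15, max_so_far = 1
Position 3 (value -7): max_ending_here = -7, max_so_far = 1
Position 4 (value 9): max_ending_here = 9, max_so_far = 9
Position 5 (value -15): max_ending_here = -6, max_so_far = 9
Position 6 (value 11): max_ending_here = 11, max_so_far = 11
Position 7 (value -9): max_ending_here = 2, max_so_far = 11

Maximum subarray: [11]
Maximum sum: 11

The maximum subarray is [11] with sum 11. This subarray runs from index 6 to index 6.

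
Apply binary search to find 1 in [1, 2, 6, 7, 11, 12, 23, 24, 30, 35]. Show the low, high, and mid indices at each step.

Binary search for 1 in [1, 2, 6, 7, 11, 12, 23, 24, 30, 35]:

lo=0, hi=9, mid=4, arr[mid]=11 -> 11 > 1, search left half
lo=0, hi=3, mid=1, arr[mid]=2 -> 2 > 1, search left half
lo=0, hi=0, mid=0, arr[mid]=1 -> Found target at index 0!

Binary search finds 1 at index 0 after 3 comparisons. The search repeatedly halves the search space by comparing with the middle element.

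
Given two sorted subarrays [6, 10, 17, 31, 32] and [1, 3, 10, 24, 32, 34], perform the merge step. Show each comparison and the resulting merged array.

Merging process:

Compare 6 vs 1: take 1 from right. Merged: [1]
Compare 6 vs 3: take 3 from right. Merged: [1, 3]
Compare 6 vs 10: take 6 from left. Merged: [1, 3, 6]
Compare 10 vs 10: take 10 from left. Merged: [1, 3, 6, 10]
Compare 17 vs 10: take 10 from right. Merged: [1, 3, 6, 10, 10]
Compare 17 vs 24: take 17 from left. Merged: [1, 3, 6, 10, 10, 17]
Compare 31 vs 24: take 24 from right. Merged: [1, 3, 6, 10, 10, 17, 24]
Compare 31 vs 32: take 31 from left. Merged: [1, 3, 6, 10, 10, 17, 24, 31]
Compare 32 vs 32: take 32 from left. Merged: [1, 3, 6, 10, 10, 17, 24, 31, 32]
Append remaining from right: [32, 34]. Merged: [1, 3, 6, 10, 10, 17, 24, 31, 32, 32, 34]

Final merged array: [1, 3, 6, 10, 10, 17, 24, 31, 32, 32, 34]
Total comparisons: 9

The merged array is [1, 3, 6, 10, 10, 17, 24, 31, 32, 32, 34], requiring 9 comparisons. The merge step runs in O(n) time where n is the total number of elements.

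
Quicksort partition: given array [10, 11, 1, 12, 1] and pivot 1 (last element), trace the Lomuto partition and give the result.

Lomuto partition with pivot = 1:

Initial array: [10, 11, 1, 12, 1]

arr[0]=10 > 1: no swap
arr[1]=11 > 1: no swap
arr[2]=1 <= 1: swap with position 0, array becomes [1, 11, 10, 12, 1]
arr[3]=12 > 1: no swap

Place pivot at position 1: [1, 1, 10, 12, 11]
Pivot position: 1

After partitioning with pivot 1, the array becomes [1, 1, 10, 12, 11]. The pivot is placed at index 1. All elements to the left of the pivot are <= 1, and all elements to the right are > 1.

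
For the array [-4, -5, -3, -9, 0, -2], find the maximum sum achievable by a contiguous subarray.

Using Kadane's algorithm on [-4, -5, -3, -9, 0, -2]:

Scanning through the array:
Position 1 (value -5): max_ending_here = -5, max_so_far = -4
Position 2 (value -3): max_ending_here = -3, max_so_far = -3
Position 3 (value -9): max_ending_here = -9, max_so_far = -3
Position 4 (value 0): max_ending_here = 0, max_so_far = 0
Position 5 (value -2): max_ending_here = -2, max_so_far = 0

Maximum subarray: [0]
Maximum sum: 0

The maximum subarray is [0] with sum 0. This subarray runs from index 4 to index 4.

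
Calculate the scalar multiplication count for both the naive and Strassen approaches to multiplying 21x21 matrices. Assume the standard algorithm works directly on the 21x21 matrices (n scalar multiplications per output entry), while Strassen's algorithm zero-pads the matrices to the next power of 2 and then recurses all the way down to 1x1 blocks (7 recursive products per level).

Matrix multiplication for 21x21 matrices:

Strassen's algorithm requires power-of-2 dimensions. Pad 21x21 to 32x32 (next power of 2).

Standard algorithm: 21^3 = 9261 multiplications
Strassen's algorithm: 7^(log2(32)) = 7^5 = 16807 multiplications
Difference: 9261 - 16807 = -7546 (Strassen uses MORE here due to padding overhead — for small or just-over-power-of-2 n, padding can outweigh the per-level savings)

Standard: 9261 multiplications (21^3). Strassen: 16807 multiplications (7^5, after padding to 32x32). Strassen reduces 8 recursive multiplications to 7 at each level.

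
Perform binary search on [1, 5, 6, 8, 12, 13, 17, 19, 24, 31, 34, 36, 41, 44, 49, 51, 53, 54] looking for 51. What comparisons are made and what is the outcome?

Binary search for 51 in [1, 5, 6, 8, 12, 13, 17, 19, 24, 31, 34, 36, 41, 44, 49, 51, 53, 54]:

lo=0, hi=17, mid=8, arr[mid]=24 -> 24 < 51, search right half
lo=9, hi=17, mid=13, arr[mid]=44 -> 44 < 51, search right half
lo=14, hi=17, mid=15, arr[mid]=51 -> Found target at index 15!

Binary search finds 51 at index 15 after 3 comparisons. The search repeatedly halves the search space by comparing with the middle element.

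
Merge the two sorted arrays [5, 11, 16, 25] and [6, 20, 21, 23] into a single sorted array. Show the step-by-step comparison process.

Merging process:

Compare 5 vs 6: take 5 from left. Merged: [5]
Compare 11 vs 6: take 6 from right. Merged: [5, 6]
Compare 11 vs 20: take 11 from left. Merged: [5, 6, 11]
Compare 16 vs 20: take 16 from left. Merged: [5, 6, 11, 16]
Compare 25 vs 20: take 20 from right. Merged: [5, 6, 11, 16, 20]
Compare 25 vs 21: take 21 from right. Merged: [5, 6, 11, 16, 20, 21]
Compare 25 vs 23: take 23 from right. Merged: [5, 6, 11, 16, 20, 21, 23]
Append remaining from left: [25]. Merged: [5, 6, 11, 16, 20, 21, 23, 25]

Final merged array: [5, 6, 11, 16, 20, 21, 23, 25]
Total comparisons: 7

The merged array is [5, 6, 11, 16, 20, 21, 23, 25], requiring 7 comparisons. The merge step runs in O(n) time where n is the total number of elements.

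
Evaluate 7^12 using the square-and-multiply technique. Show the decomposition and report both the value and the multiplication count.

Computing 7^12 by squaring (build up from 7^1; each line after the first costs one multiplication):

7^1 = 7
7^2 = (7^1)^2 = 7^2 = 49
7^3 = 7 * 7^2 = 7 * 49 = 343
7^6 = (7^3)^2 = 343^2 = 117649
7^12 = (7^6)^2 = 117649^2 = 13841287201

Result: 13841287201
Multiplications needed: 4 (4 lines after 7^1)

7^12 = 13841287201. Using exponentiation by squaring, this requires 4 multiplications. The key idea: if the exponent is even, square the half-power; if odd, multiply by the base once.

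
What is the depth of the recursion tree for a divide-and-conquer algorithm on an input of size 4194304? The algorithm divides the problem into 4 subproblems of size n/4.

For divide and conquer with division factor 4:

Problem sizes at each level:
Level 0: 4194304
Level 1: 1048576
Level 2: 262144
Level 3: 65536
Level 4: 16384
Level 5: 4096
Level 6: 1024
Level 7: 256
Level 8: 64
Level 9: 16
Level 10: 4
Level 11: 1

The root is level 0 and the size-1 base case is level 11 (the tree spans levels 0 through 11, i.e. 12 levels counting the root), so the depth is the number of divisions: log_4(4194304) = 11

The recursion tree depth is log_4(4194304) = 11. At each level, the problem size is divided by 4, so it takes 11 divisions to reduce to a base case of size 1. The algorithm makes 4 recursive calls at each level.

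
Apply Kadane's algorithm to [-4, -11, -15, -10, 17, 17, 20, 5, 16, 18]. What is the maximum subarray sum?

Using Kadane's algorithm on [-4, -11, -15, -10, 17, 17, 20, 5, 16, 18]:

Scanning through the array:
Position 1 (value -11): max_ending_here = -11, max_so_far = -4
Position 2 (value -15): max_ending_here = -15, max_so_far = -4
Position 3 (value -10): max_ending_here = -10, max_so_far = -4
Position 4 (value 17): max_ending_here = 17, max_so_far = 17
Position 5 (value 17): max_ending_here = 34, max_so_far = 34
Position 6 (value 20): max_ending_here = 54, max_so_far = 54
Position 7 (value 5): max_ending_here = 59, max_so_far = 59
Position 8 (value 16): max_ending_here = 75, max_so_far = 75
Position 9 (value 18): max_ending_here = 93, max_so_far = 93

Maximum subarray: [17, 17, 20, 5, 16, 18]
Maximum sum: 93

The maximum subarray is [17, 17, 20, 5, 16, 18] with sum 93. This subarray runs from index 4 to index 9.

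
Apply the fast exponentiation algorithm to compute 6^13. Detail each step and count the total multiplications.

Computing 6^13 by squaring (build up from 6^1; each line after the first costs one multiplication):

6^1 = 6
6^2 = (6^1)^2 = 6^2 = 36
6^3 = 6 * 6^2 = 6 * 36 = 216
6^6 = (6^3)^2 = 216^2 = 46656
6^12 = (6^6)^2 = 46656^2 = 2176782336
6^13 = 6 * 6^12 = 6 * 2176782336 = 13060694016

Result: 13060694016
Multiplications needed: 5 (5 lines after 6^1)

6^13 = 13060694016. Using exponentiation by squaring, this requires 5 multiplications. The key idea: if the exponent is even, square the half-power; if odd, multiply by the base once.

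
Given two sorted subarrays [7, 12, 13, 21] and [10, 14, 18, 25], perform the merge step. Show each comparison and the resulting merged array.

Merging process:

Compare 7 vs 10: take 7 from left. Merged: [7]
Compare 12 vs 10: take 10 from right. Merged: [7, 10]
Compare 12 vs 14: take 12 from left. Merged: [7, 10, 12]
Compare 13 vs 14: take 13 from left. Merged: [7, 10, 12, 13]
Compare 21 vs 14: take 14 from right. Merged: [7, 10, 12, 13, 14]
Compare 21 vs 18: take 18 from right. Merged: [7, 10, 12, 13, 14, 18]
Compare 21 vs 25: take 21 from left. Merged: [7, 10, 12, 13, 14, 18, 21]
Append remaining from right: [25]. Merged: [7, 10, 12, 13, 14, 18, 21, 25]

Final merged array: [7, 10, 12, 13, 14, 18, 21, 25]
Total comparisons: 7

The merged array is [7, 10, 12, 13, 14, 18, 21, 25], requiring 7 comparisons. The merge step runs in O(n) time where n is the total number of elements.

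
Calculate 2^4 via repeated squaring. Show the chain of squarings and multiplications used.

Computing 2^4 by squaring (build up from 2^1; each line after the first costs one multiplication):

2^1 = 2
2^2 = (2^1)^2 = 2^2 = 4
2^4 = (2^2)^2 = 4^2 = 16

Result: 16
Multiplications needed: 2 (2 lines after 2^1)

2^4 = 16. Using exponentiation by squaring, this requires 2 multiplications. The key idea: if the exponent is even, square the half-power; if odd, multiply by the base once.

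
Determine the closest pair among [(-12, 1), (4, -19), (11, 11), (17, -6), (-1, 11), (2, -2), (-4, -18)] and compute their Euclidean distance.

Computing all pairwise distances among 7 points:

d((-12, 1), (4, -19)) = 25.6125
d((-12, 1), (11, 11)) = 25.0799
d((-12, 1), (17, -6)) = 29.8329
d((-12, 1), (-1, 11)) = 14.8661
d((-12, 1), (2, -2)) = 14.3178
d((-12, 1), (-4, -18)) = 20.6155
d((4, -19), (11, 11)) = 30.8058
d((4, -19), (17, -6)) = 18.3848
d((4, -19), (-1, 11)) = 30.4138
d((4, -19), (2, -2)) = 17.1172
d((4, -19), (-4, -18)) = 8.0623 <-- minimum
d((11, 11), (17, -6)) = 18.0278
d((11, 11), (-1, 11)) = 12.0
d((11, 11), (2, -2)) = 15.8114
d((11, 11), (-4, -18)) = 32.6497
d((17, -6), (-1, 11)) = 24.7588
d((17, -6), (2, -2)) = 15.5242
d((17, -6), (-4, -18)) = 24.1868
d((-1, 11), (2, -2)) = 13.3417
d((-1, 11), (-4, -18)) = 29.1548
d((2, -2), (-4, -18)) = 17.088

Closest pair: (4, -19) and (-4, -18) with distance 8.0623

The closest pair is (4, -19) and (-4, -18) with Euclidean distance 8.0623. For 7 points, brute-force pairwise comparison is shown above. For large n, the divide-and-conquer algorithm (sort by x, recurse on halves, check the dividing strip) achieves O(n log n).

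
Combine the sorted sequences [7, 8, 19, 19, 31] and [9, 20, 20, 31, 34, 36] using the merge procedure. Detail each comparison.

Merging process:

Compare 7 vs 9: take 7 from left. Merged: [7]
Compare 8 vs 9: take 8 from left. Merged: [7, 8]
Compare 19 vs 9: take 9 from right. Merged: [7, 8, 9]
Compare 19 vs 20: take 19 from left. Merged: [7, 8, 9, 19]
Compare 19 vs 20: take 19 from left. Merged: [7, 8, 9, 19, 19]
Compare 31 vs 20: take 20 from right. Merged: [7, 8, 9, 19, 19, 20]
Compare 31 vs 20: take 20 from right. Merged: [7, 8, 9, 19, 19, 20, 20]
Compare 31 vs 31: take 31 from left. Merged: [7, 8, 9, 19, 19, 20, 20, 31]
Append remaining from right: [31, 34, 36]. Merged: [7, 8, 9, 19, 19, 20, 20, 31, 31, 34, 36]

Final merged array: [7, 8, 9, 19, 19, 20, 20, 31, 31, 34, 36]
Total comparisons: 8

The merged array is [7, 8, 9, 19, 19, 20, 20, 31, 31, 34, 36], requiring 8 comparisons. The merge step runs in O(n) time where n is the total number of elements.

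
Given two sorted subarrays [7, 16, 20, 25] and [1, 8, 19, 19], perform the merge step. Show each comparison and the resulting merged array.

Merging process:

Compare 7 vs 1: take 1 from right. Merged: [1]
Compare 7 vs 8: take 7 from left. Merged: [1, 7]
Compare 16 vs 8: take 8 from right. Merged: [1, 7, 8]
Compare 16 vs 19: take 16 from left. Merged: [1, 7, 8, 16]
Compare 20 vs 19: take 19 from right. Merged: [1, 7, 8, 16, 19]
Compare 20 vs 19: take 19 from right. Merged: [1, 7, 8, 16, 19, 19]
Append remaining from left: [20, 25]. Merged: [1, 7, 8, 16, 19, 19, 20, 25]

Final merged array: [1, 7, 8, 16, 19, 19, 20, 25]
Total comparisons: 6

The merged array is [1, 7, 8, 16, 19, 19, 20, 25], requiring 6 comparisons. The merge step runs in O(n) time where n is the total number of elements.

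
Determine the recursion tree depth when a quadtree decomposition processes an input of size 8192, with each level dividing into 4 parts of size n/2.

For divide and conquer with division factor 2:

Problem sizes at each level:
Level 0: 8192
Level 1: 4096
Level 2: 2048
Level 3: 1024
Level 4: 512
Level 5: 256
Level 6: 128
Level 7: 64
Level 8: 32
Level 9: 16
Level 10: 8
Level 11: 4
Level 12: 2
Level 13: 1

The root is level 0 and the size-1 base case is level 13 (the tree spans levels 0 through 13, i.e. 14 levels counting the root), so the depth is the number of divisions: log_2(8192) = 13

The recursion tree depth is log_2(8192) = 13. At each level, the problem size is divided by 2, so it takes 13 divisions to reduce to a base case of size 1. The algorithm makes 4 recursive calls at each level.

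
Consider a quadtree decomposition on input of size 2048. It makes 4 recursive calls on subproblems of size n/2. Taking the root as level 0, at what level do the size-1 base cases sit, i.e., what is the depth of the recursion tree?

For divide and conquer with division factor 2:

Problem sizes at each level:
Level 0: 2048
Level 1: 1024
Level 2: 512
Level 3: 256
Level 4: 128
Level 5: 64
Level 6: 32
Level 7: 16
Level 8: 8
Level 9: 4
Level 10: 2
Level 11: 1

The root is level 0 and the size-1 base case is level 11 (the tree spans levels 0 through 11, i.e. 12 levels counting the root), so the depth is the number of divisions: log_2(2048) = 11

The recursion tree depth is log_2(2048) = 11. At each level, the problem size is divided by 2, so it takes 11 divisions to reduce to a base case of size 1. The algorithm makes 4 recursive calls at each level.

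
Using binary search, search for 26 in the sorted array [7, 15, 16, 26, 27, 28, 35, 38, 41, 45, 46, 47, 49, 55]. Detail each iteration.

Binary search for 26 in [7, 15, 16, 26, 27, 28, 35, 38, 41, 45, 46, 47, 49, 55]:

lo=0, hi=13, mid=6, arr[mid]=35 -> 35 > 26, search left half
lo=0, hi=5, mid=2, arr[mid]=16 -> 16 < 26, search right half
lo=3, hi=5, mid=4, arr[mid]=27 -> 27 > 26, search left half
lo=3, hi=3, mid=3, arr[mid]=26 -> Found target at index 3!

Binary search finds 26 at index 3 after 4 comparisons. The search repeatedly halves the search space by comparing with the middle element.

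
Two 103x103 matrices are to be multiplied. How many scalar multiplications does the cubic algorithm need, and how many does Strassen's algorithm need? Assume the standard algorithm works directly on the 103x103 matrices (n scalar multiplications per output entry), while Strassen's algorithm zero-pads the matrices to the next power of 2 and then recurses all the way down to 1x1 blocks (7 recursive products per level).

Matrix multiplication for 103x103 matrices:

Strassen's algorithm requires power-of-2 dimensions. Pad 103x103 to 128x128 (next power of 2).

Standard algorithm: 103^3 = 1092727 multiplications
Strassen's algorithm: 7^(log2(128)) = 7^7 = 823543 multiplications
Savings: 1092727 - 823543 = 269184 multiplications

Standard: 1092727 multiplications (103^3). Strassen: 823543 multiplications (7^7, after padding to 128x128). Strassen reduces 8 recursive multiplications to 7 at each level.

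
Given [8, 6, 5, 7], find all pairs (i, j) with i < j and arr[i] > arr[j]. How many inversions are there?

Finding inversions in [8, 6, 5, 7]:

(0, 1): arr[0]=8 > arr[1]=6
(0, 2): arr[0]=8 > arr[2]=5
(0, 3): arr[0]=8 > arr[3]=7
(1, 2): arr[1]=6 > arr[2]=5

Total inversions: 4

The array has 4 inversion(s): (0,1), (0,2), (0,3), (1,2). Each pair (i,j) satisfies i < j and arr[i] > arr[j].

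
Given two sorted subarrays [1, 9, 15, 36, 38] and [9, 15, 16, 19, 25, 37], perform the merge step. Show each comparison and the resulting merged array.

Merging process:

Compare 1 vs 9: take 1 from left. Merged: [1]
Compare 9 vs 9: take 9 from left. Merged: [1, 9]
Compare 15 vs 9: take 9 from right. Merged: [1, 9, 9]
Compare 15 vs 15: take 15 from left. Merged: [1, 9, 9, 15]
Compare 36 vs 15: take 15 from right. Merged: [1, 9, 9, 15, 15]
Compare 36 vs 16: take 16 from right. Merged: [1, 9, 9, 15, 15, 16]
Compare 36 vs 19: take 19 from right. Merged: [1, 9, 9, 15, 15, 16, 19]
Compare 36 vs 25: take 25 from right. Merged: [1, 9, 9, 15, 15, 16, 19, 25]
Compare 36 vs 37: take 36 from left. Merged: [1, 9, 9, 15, 15, 16, 19, 25, 36]
Compare 38 vs 37: take 37 from right. Merged: [1, 9, 9, 15, 15, 16, 19, 25, 36, 37]
Append remaining from left: [38]. Merged: [1, 9, 9, 15, 15, 16, 19, 25, 36, 37, 38]

Final merged array: [1, 9, 9, 15, 15, 16, 19, 25, 36, 37, 38]
Total comparisons: 10

The merged array is [1, 9, 9, 15, 15, 16, 19, 25, 36, 37, 38], requiring 10 comparisons. The merge step runs in O(n) time where n is the total number of elements.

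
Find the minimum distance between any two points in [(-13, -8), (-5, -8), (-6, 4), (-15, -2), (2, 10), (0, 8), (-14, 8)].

Computing all pairwise distances among 7 points:

d((-13, -8), (-5, -8)) = 8.0
d((-13, -8), (-6, 4)) = 13.8924
d((-13, -8), (-15, -2)) = 6.3246
d((-13, -8), (2, 10)) = 23.4307
d((-13, -8), (0, 8)) = 20.6155
d((-13, -8), (-14, 8)) = 16.0312
d((-5, -8), (-6, 4)) = 12.0416
d((-5, -8), (-15, -2)) = 11.6619
d((-5, -8), (2, 10)) = 19.3132
d((-5, -8), (0, 8)) = 16.7631
d((-5, -8), (-14, 8)) = 18.3576
d((-6, 4), (-15, -2)) = 10.8167
d((-6, 4), (2, 10)) = 10.0
d((-6, 4), (0, 8)) = 7.2111
d((-6, 4), (-14, 8)) = 8.9443
d((-15, -2), (2, 10)) = 20.8087
d((-15, -2), (0, 8)) = 18.0278
d((-15, -2), (-14, 8)) = 10.0499
d((2, 10), (0, 8)) = 2.8284 <-- minimum
d((2, 10), (-14, 8)) = 16.1245
d((0, 8), (-14, 8)) = 14.0

Closest pair: (2, 10) and (0, 8) with distance 2.8284

The closest pair is (2, 10) and (0, 8) with Euclidean distance 2.8284. For 7 points, brute-force pairwise comparison is shown above. For large n, the divide-and-conquer algorithm (sort by x, recurse on halves, check the dividing strip) achieves O(n log n).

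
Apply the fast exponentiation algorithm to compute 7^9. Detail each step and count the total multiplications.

Computing 7^9 by squaring (build up from 7^1; each line after the first costs one multiplication):

7^1 = 7
7^2 = (7^1)^2 = 7^2 = 49
7^4 = (7^2)^2 = 49^2 = 2401
7^8 = (7^4)^2 = 2401^2 = 5764801
7^9 = 7 * 7^8 = 7 * 5764801 = 40353607

Result: 40353607
Multiplications needed: 4 (4 lines after 7^1)

7^9 = 40353607. Using exponentiation by squaring, this requires 4 multiplications. The key idea: if the exponent is even, square the half-power; if odd, multiply by the base once.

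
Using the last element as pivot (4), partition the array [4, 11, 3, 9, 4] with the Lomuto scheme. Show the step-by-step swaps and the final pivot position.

Lomuto partition with pivot = 4:

Initial array: [4, 11, 3, 9, 4]

arr[0]=4 <= 4: swap with position 0, array becomes [4, 11, 3, 9, 4]
arr[1]=11 > 4: no swap
arr[2]=3 <= 4: swap with position 1, array becomes [4, 3, 11, 9, 4]
arr[3]=9 > 4: no swap

Place pivot at position 2: [4, 3, 4, 9, 11]
Pivot position: 2

After partitioning with pivot 4, the array becomes [4, 3, 4, 9, 11]. The pivot is placed at index 2. All elements to the left of the pivot are <= 4, and all elements to the right are > 4.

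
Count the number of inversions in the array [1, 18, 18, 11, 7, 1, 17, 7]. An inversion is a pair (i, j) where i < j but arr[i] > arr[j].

Finding inversions in [1, 18, 18, 11, 7, 1, 17, 7]:

(1, 3): arr[1]=18 > arr[3]=11
(1, 4): arr[1]=18 > arr[4]=7
(1, 5): arr[1]=18 > arr[5]=1
(1, 6): arr[1]=18 > arr[6]=17
(1, 7): arr[1]=18 > arr[7]=7
(2, 3): arr[2]=18 > arr[3]=11
(2, 4): arr[2]=18 > arr[4]=7
(2, 5): arr[2]=18 > arr[5]=1
(2, 6): arr[2]=18 > arr[6]=17
(2, 7): arr[2]=18 > arr[7]=7
(3, 4): arr[3]=11 > arr[4]=7
(3, 5): arr[3]=11 > arr[5]=1
(3, 7): arr[3]=11 > arr[7]=7
(4, 5): arr[4]=7 > arr[5]=1
(6, 7): arr[6]=17 > arr[7]=7

Total inversions: 15

The array has 15 inversion(s): (1,3), (1,4), (1,5), (1,6), (1,7), (2,3), (2,4), (2,5), (2,6), (2,7), (3,4), (3,5), (3,7), (4,5), (6,7). Each pair (i,j) satisfies i < j and arr[i] > arr[j].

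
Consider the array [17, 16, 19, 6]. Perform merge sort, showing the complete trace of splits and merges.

Merge sort trace:

Split: [17, 16, 19, 6] -> [17, 16] and [19, 6]
  Split: [17, 16] -> [17] and [16]
  Merge: [17] + [16] -> [16, 17]
  Split: [19, 6] -> [19] and [6]
  Merge: [19] + [6] -> [6, 19]
Merge: [16, 17] + [6, 19] -> [6, 16, 17, 19]

Final sorted array: [6, 16, 17, 19]

The merge sort proceeds by recursively splitting the array and merging sorted halves.
After all merges, the sorted array is [6, 16, 17, 19].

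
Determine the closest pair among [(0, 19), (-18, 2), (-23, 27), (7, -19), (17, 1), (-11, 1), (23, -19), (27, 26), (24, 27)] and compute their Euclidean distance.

Computing all pairwise distances among 9 points:

d((0, 19), (-18, 2)) = 24.7588
d((0, 19), (-23, 27)) = 24.3516
d((0, 19), (7, -19)) = 38.6394
d((0, 19), (17, 1)) = 24.7588
d((0, 19), (-11, 1)) = 21.095
d((0, 19), (23, -19)) = 44.4185
d((0, 19), (27, 26)) = 27.8927
d((0, 19), (24, 27)) = 25.2982
d((-18, 2), (-23, 27)) = 25.4951
d((-18, 2), (7, -19)) = 32.6497
d((-18, 2), (17, 1)) = 35.0143
d((-18, 2), (-11, 1)) = 7.0711
d((-18, 2), (23, -19)) = 46.0652
d((-18, 2), (27, 26)) = 51.0
d((-18, 2), (24, 27)) = 48.8774
d((-23, 27), (7, -19)) = 54.9181
d((-23, 27), (17, 1)) = 47.7074
d((-23, 27), (-11, 1)) = 28.6356
d((-23, 27), (23, -19)) = 65.0538
d((-23, 27), (27, 26)) = 50.01
d((-23, 27), (24, 27)) = 47.0
d((7, -19), (17, 1)) = 22.3607
d((7, -19), (-11, 1)) = 26.9072
d((7, -19), (23, -19)) = 16.0
d((7, -19), (27, 26)) = 49.2443
d((7, -19), (24, 27)) = 49.0408
d((17, 1), (-11, 1)) = 28.0
d((17, 1), (23, -19)) = 20.8806
d((17, 1), (27, 26)) = 26.9258
d((17, 1), (24, 27)) = 26.9258
d((-11, 1), (23, -19)) = 39.4462
d((-11, 1), (27, 26)) = 45.4863
d((-11, 1), (24, 27)) = 43.6005
d((23, -19), (27, 26)) = 45.1774
d((23, -19), (24, 27)) = 46.0109
d((27, 26), (24, 27)) = 3.1623 <-- minimum

Closest pair: (27, 26) and (24, 27) with distance 3.1623

The closest pair is (27, 26) and (24, 27) with Euclidean distance 3.1623. For 9 points, brute-force pairwise comparison is shown above. For large n, the divide-and-conquer algorithm (sort by x, recurse on halves, check the dividing strip) achieves O(n log n).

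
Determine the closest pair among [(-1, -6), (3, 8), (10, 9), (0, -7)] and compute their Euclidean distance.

Computing all pairwise distances among 4 points:

d((-1, -6), (3, 8)) = 14.5602
d((-1, -6), (10, 9)) = 18.6011
d((-1, -6), (0, -7)) = 1.4142 <-- minimum
d((3, 8), (10, 9)) = 7.0711
d((3, 8), (0, -7)) = 15.2971
d((10, 9), (0, -7)) = 18.868

Closest pair: (-1, -6) and (0, -7) with distance 1.4142

The closest pair is (-1, -6) and (0, -7) with Euclidean distance 1.4142. For 4 points, brute-force pairwise comparison is shown above. For large n, the divide-and-conquer algorithm (sort by x, recurse on halves, check the dividing strip) achieves O(n log n).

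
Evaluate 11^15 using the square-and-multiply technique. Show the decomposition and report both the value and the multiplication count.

Computing 11^15 by squaring (build up from 11^1; each line after the first costs one multiplication):

11^1 = 11
11^2 = (11^1)^2 = 11^2 = 121
11^3 = 11 * 11^2 = 11 * 121 = 1331
11^6 = (11^3)^2 = 1331^2 = 1771561
11^7 = 11 * 11^6 = 11 * 1771561 = 19487171
11^14 = (11^7)^2 = 19487171^2 = 379749833583241
11^15 = 11 * 11^14 = 11 * 379749833583241 = 4177248169415651

Result: 4177248169415651
Multiplications needed: 6 (6 lines after 11^1)

11^15 = 4177248169415651. Using exponentiation by squaring, this requires 6 multiplications. The key idea: if the exponent is even, square the half-power; if odd, multiply by the base once.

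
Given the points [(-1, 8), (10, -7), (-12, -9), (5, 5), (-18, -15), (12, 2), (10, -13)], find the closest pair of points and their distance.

Computing all pairwise distances among 7 points:

d((-1, 8), (10, -7)) = 18.6011
d((-1, 8), (-12, -9)) = 20.2485
d((-1, 8), (5, 5)) = 6.7082
d((-1, 8), (-18, -15)) = 28.6007
d((-1, 8), (12, 2)) = 14.3178
d((-1, 8), (10, -13)) = 23.7065
d((10, -7), (-12, -9)) = 22.0907
d((10, -7), (5, 5)) = 13.0
d((10, -7), (-18, -15)) = 29.1204
d((10, -7), (12, 2)) = 9.2195
d((10, -7), (10, -13)) = 6.0 <-- minimum
d((-12, -9), (5, 5)) = 22.0227
d((-12, -9), (-18, -15)) = 8.4853
d((-12, -9), (12, 2)) = 26.4008
d((-12, -9), (10, -13)) = 22.3607
d((5, 5), (-18, -15)) = 30.4795
d((5, 5), (12, 2)) = 7.6158
d((5, 5), (10, -13)) = 18.6815
d((-18, -15), (12, 2)) = 34.4819
d((-18, -15), (10, -13)) = 28.0713
d((12, 2), (10, -13)) = 15.1327

Closest pair: (10, -7) and (10, -13) with distance 6.0

The closest pair is (10, -7) and (10, -13) with Euclidean distance 6.0. For 7 points, brute-force pairwise comparison is shown above. For large n, the divide-and-conquer algorithm (sort by x, recurse on halves, check the dividing strip) achieves O(n log n).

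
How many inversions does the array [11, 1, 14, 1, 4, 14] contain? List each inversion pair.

Finding inversions in [11, 1, 14, 1, 4, 14]:

(0, 1): arr[0]=11 > arr[1]=1
(0, 3): arr[0]=11 > arr[3]=1
(0, 4): arr[0]=11 > arr[4]=4
(2, 3): arr[2]=14 > arr[3]=1
(2, 4): arr[2]=14 > arr[4]=4

Total inversions: 5

The array has 5 inversion(s): (0,1), (0,3), (0,4), (2,3), (2,4). Each pair (i,j) satisfies i < j and arr[i] > arr[j].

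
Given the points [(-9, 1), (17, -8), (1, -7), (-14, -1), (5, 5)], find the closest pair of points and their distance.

Computing all pairwise distances among 5 points:

d((-9, 1), (17, -8)) = 27.5136
d((-9, 1), (1, -7)) = 12.8062
d((-9, 1), (-14, -1)) = 5.3852 <-- minimum
d((-9, 1), (5, 5)) = 14.5602
d((17, -8), (1, -7)) = 16.0312
d((17, -8), (-14, -1)) = 31.7805
d((17, -8), (5, 5)) = 17.6918
d((1, -7), (-14, -1)) = 16.1555
d((1, -7), (5, 5)) = 12.6491
d((-14, -1), (5, 5)) = 19.9249

Closest pair: (-9, 1) and (-14, -1) with distance 5.3852

The closest pair is (-9, 1) and (-14, -1) with Euclidean distance 5.3852. For 5 points, brute-force pairwise comparison is shown above. For large n, the divide-and-conquer algorithm (sort by x, recurse on halves, check the dividing strip) achieves O(n log n).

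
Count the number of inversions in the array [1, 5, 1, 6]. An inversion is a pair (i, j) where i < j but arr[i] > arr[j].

Finding inversions in [1, 5, 1, 6]:

(1, 2): arr[1]=5 > arr[2]=1

Total inversions: 1

The array has 1 inversion(s): (1,2). Each pair (i,j) satisfies i < j and arr[i] > arr[j].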